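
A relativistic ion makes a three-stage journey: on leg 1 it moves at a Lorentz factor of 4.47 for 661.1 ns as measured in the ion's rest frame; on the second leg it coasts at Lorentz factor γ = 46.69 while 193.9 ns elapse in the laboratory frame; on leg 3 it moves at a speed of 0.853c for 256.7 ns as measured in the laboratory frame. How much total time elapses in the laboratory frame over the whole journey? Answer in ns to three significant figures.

Leg 1: γ = 4.47; Δt_1 = 4.470 × 661.1 = 2955 ns.
Leg 2: 193.9 ns is already measured in the laboratory frame.
Leg 3: 256.7 ns is already measured in the laboratory frame.
Total: 2955 + 193.9 + 256.7 ns.

Δt = 3410 ns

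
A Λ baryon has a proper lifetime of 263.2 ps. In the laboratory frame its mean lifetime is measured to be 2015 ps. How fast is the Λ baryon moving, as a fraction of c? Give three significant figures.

γ = Δt/τ₀ = 2015/263.2 = 7.656
β = √(1 − 1/γ²) = √(1 − 0.01706) = √0.9829

β = 0.991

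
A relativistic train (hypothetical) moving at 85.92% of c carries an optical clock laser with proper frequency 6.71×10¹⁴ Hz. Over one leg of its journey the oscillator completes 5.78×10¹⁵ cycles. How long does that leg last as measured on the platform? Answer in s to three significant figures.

β = 0.8592; γ = 1/√(1 − 0.8592²) = 1/√0.2618 = 1.954
Proper time for N cycles: τ = N/f = 5.78×10¹⁵/(6.71×10¹⁴) = 8.614×10⁰ s = 8.614 s.
Lab-frame duration Δt = γτ = 1.954 × 8.614 = 16.84 s.

Δt = 16.8 s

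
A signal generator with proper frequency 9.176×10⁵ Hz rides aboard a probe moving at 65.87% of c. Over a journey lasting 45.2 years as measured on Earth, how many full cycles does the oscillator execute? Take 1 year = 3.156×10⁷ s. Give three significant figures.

N = 9.85×10¹⁴

β = 0.6587; γ = 1/√(1 − 0.6587²) = 1/√0.5661 = 1.329
The oscillator's own cycle count is N = f × τ where τ is the proper time aboard the probe. τ = Δt/γ = 45.2/1.329 = 34.01 years = 1.073×10⁹ s.
N = 9.176×10⁵ × 1.073×10⁹ = 9.849×10¹⁴.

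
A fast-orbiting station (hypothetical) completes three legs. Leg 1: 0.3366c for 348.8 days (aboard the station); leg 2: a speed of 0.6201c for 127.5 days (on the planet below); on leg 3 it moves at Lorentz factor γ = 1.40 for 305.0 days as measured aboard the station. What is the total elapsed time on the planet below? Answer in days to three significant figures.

Leg 1: γ = 1/√(1 − 0.3366²) = 1/√0.8867 = 1.062; Δt_1 = 1.062 × 348.8 = 370.4 days.
Leg 2: 127.5 days is already measured on the planet below.
Leg 3: γ = 1.40; Δt_3 = 1.400 × 305.0 = 427.0 days.
Total: 370.4 + 127.5 + 427.0 days.

Δt = 925 days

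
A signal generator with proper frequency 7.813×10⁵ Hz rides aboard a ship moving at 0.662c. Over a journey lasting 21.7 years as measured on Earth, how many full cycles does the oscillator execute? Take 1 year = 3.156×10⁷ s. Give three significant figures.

γ = 1/√(1 − 0.662²) = 1/√0.5618 = 1.334
The oscillator's own cycle count is N = f × τ where τ is the proper time on the ship. τ = Δt/γ = 21.7/1.334 = 16.26 years = 5.133×10⁸ s.
N = 7.813×10⁵ × 5.133×10⁸ = 4.010×10¹⁴.

N = 4.01×10¹⁴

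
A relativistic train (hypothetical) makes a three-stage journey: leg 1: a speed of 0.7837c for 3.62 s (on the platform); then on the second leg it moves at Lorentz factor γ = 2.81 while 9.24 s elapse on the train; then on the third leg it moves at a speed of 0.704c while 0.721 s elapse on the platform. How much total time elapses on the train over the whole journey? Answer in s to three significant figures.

Leg 1: γ = 1/√(1 − 0.7837²) = 1/√0.3858 = 1.610; τ_1 = 3.62/1.610 = 2.249 s.
Leg 2: 9.24 s is already measured on the train.
Leg 3: γ = 1/√(1 − 0.704²) = 1/√0.5044 = 1.408; τ_3 = 0.721/1.408 = 0.5121 s.
Total: 2.249 + 9.240 + 0.5121 s.

τ = 12.0 s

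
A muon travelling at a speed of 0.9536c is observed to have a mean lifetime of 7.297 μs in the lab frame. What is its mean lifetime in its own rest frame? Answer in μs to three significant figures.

γ = 1/√(1 − 0.9536²) = 1/√0.09065 = 3.321
The lab-frame lifetime is the dilated interval; the proper lifetime is τ₀ = Δt/γ = 7.297/3.321 μs.

τ₀ = 2.20 μs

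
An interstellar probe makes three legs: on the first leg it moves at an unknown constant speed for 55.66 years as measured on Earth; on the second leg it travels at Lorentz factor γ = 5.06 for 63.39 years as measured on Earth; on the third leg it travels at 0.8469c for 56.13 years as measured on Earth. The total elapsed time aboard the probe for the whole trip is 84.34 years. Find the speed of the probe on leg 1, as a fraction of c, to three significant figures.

β = 0.657

Leg 1: speed unknown; τ_1 = 55.66/γ_1.
Leg 2: γ = 5.06; τ_2 = 63.39/5.060 = 12.53 years.
Leg 3: γ = 1/√(1 − 0.8469²) = 1/√0.2828 = 1.881; τ_3 = 56.13/1.881 = 29.85 years.
Total proper time: τ_1 + 12.53 + 29.85 = 84.34, so τ_1 = 84.34 − 42.37 = 41.97 years.
γ_1 = 55.66/41.97 = 1.326; β = √(1 − 1/γ²) = √0.4316.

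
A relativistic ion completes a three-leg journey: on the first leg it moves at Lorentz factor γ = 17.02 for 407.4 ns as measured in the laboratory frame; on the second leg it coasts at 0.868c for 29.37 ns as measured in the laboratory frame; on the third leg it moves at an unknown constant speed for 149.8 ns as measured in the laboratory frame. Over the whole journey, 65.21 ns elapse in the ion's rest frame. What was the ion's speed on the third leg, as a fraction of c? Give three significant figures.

β = 0.984

Leg 1: γ = 17.02; τ_1 = 407.4/17.02 = 23.94 ns.
Leg 2: γ = 1/√(1 − 0.868²) = 1/√0.2466 = 2.014; τ_2 = 29.37/2.014 = 14.58 ns.
Leg 3: speed unknown; τ_3 = 149.8/γ_3.
Total proper time: 23.94 + 14.58 + τ_3 = 65.21, so τ_3 = 65.21 − 38.52 = 26.69 ns.
γ_3 = 149.8/26.69 = 5.613; β = √(1 − 1/γ²) = √0.9683.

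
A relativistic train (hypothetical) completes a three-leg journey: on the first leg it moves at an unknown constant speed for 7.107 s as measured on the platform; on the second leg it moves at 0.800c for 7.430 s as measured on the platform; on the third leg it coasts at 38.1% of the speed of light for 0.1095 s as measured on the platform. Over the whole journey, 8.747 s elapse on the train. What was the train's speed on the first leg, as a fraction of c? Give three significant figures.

Leg 1: speed unknown; τ_1 = 7.107/γ_1.
Leg 2: γ = 1/√(1 − 0.800²) = 5/3 ≈ 1.667; τ_2 = 7.430/1.667 = 4.458 s.
Leg 3: β = 0.381; γ = 1/√(1 − 0.381²) = 1/√0.8548 = 1.082; τ_3 = 0.1095/1.082 = 0.1012 s.
Total proper time: τ_1 + 4.458 + 0.1012 = 8.747, so τ_1 = 8.747 − 4.559 = 4.188 s.
γ_1 = 7.107/4.188 = 1.697; β = √(1 − 1/γ²) = √0.6528.

β = 0.808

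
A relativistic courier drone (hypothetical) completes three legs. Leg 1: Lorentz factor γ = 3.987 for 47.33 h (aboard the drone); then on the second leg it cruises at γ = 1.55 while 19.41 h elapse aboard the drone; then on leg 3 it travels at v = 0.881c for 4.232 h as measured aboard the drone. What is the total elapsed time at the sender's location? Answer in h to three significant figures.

Leg 1: γ = 3.987; Δt_1 = 3.987 × 47.33 = 188.7 h.
Leg 2: γ = 1.55; Δt_2 = 1.550 × 19.41 = 30.09 h.
Leg 3: γ = 1/√(1 − 0.881²) = 1/√0.2238 = 2.114; Δt_3 = 2.114 × 4.232 = 8.945 h.
Total: 188.7 + 30.09 + 8.945 h.

Δt = 228 h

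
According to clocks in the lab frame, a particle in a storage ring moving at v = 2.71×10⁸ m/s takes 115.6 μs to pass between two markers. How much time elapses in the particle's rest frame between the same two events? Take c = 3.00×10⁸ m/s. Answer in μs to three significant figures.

β = 2.71×10⁸/3.00×10⁸ = 0.9033; γ = 1/√(1 − 0.9033²) = 2.331
The interval measured in the lab frame is the dilated one; the clock in the particle's rest frame measures the proper time τ = Δt/γ = 115.6/2.331 μs.

τ = 49.6 μs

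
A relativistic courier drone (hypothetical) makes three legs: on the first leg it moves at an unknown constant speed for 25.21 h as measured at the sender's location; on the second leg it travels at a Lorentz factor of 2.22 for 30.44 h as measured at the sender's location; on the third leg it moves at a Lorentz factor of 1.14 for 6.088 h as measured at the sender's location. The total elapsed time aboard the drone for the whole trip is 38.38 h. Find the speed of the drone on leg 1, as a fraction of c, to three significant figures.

β = 0.642

Leg 1: speed unknown; τ_1 = 25.21/γ_1.
Leg 2: γ = 2.22; τ_2 = 30.44/2.220 = 13.71 h.
Leg 3: γ = 1.14; τ_3 = 6.088/1.140 = 5.340 h.
Total proper time: τ_1 + 13.71 + 5.340 = 38.38, so τ_1 = 38.38 − 19.05 = 19.33 h.
γ_1 = 25.21/19.33 = 1.304; β = √(1 − 1/γ²) = √0.4122.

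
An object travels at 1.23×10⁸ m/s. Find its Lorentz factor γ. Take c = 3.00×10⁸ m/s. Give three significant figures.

γ = 1.10

β = 1.23×10⁸/3.00×10⁸ = 0.4100; γ = 1/√(1 − 0.4100²) = 1.096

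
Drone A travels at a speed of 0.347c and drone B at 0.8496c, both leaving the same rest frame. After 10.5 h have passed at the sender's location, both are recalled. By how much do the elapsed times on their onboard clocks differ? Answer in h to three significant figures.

|τ_A − τ_B| = 4.31 h

A: γ = 1/√(1 − 0.347²) = 1/√0.8796 = 1.066; τ_A = 10.5/1.066 = 9.848 h.
B: γ = 1/√(1 − 0.8496²) = 1/√0.2782 = 1.896; τ_B = 10.5/1.896 = 5.538 h.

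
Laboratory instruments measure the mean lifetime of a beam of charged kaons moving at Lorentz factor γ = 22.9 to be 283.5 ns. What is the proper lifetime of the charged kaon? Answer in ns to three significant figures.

γ = 22.9
The lab-frame lifetime is the dilated interval; the proper lifetime is τ₀ = Δt/γ = 283.5/22.90 ns.

τ₀ = 12.4 ns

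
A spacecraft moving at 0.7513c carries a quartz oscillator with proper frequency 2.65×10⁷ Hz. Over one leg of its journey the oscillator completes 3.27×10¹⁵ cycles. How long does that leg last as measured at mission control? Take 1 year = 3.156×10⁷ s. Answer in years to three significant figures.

γ = 1/√(1 − 0.7513²) = 1/√0.4355 = 1.515
Proper time for N cycles: τ = N/f = 3.27×10¹⁵/(2.65×10⁷) = 1.234×10⁸ s = 3.910 years.
Lab-frame duration Δt = γτ = 1.515 × 3.910 = 5.924 years.

Δt = 5.92 years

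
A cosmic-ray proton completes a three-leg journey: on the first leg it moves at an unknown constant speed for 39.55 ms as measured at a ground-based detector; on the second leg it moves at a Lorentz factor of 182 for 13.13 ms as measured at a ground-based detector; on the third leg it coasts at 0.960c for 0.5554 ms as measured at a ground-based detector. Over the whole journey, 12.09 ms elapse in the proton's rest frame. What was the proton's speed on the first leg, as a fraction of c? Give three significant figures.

Leg 1: speed unknown; τ_1 = 39.55/γ_1.
Leg 2: γ = 182; τ_2 = 13.13/182.0 = 0.07214 ms.
Leg 3: γ = 1/√(1 − 0.960²) = 25/7 ≈ 3.571; τ_3 = 0.5554/3.571 = 0.1555 ms.
Total proper time: τ_1 + 0.07214 + 0.1555 = 12.09, so τ_1 = 12.09 − 0.2277 = 11.86 ms.
γ_1 = 39.55/11.86 = 3.334; β = √(1 − 1/γ²) = √0.9100.

β = 0.954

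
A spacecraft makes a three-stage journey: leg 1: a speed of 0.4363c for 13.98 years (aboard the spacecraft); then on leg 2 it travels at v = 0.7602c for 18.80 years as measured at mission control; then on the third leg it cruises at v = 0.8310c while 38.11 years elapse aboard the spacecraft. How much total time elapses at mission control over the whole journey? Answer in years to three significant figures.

Leg 1: γ = 1/√(1 − 0.4363²) = 1/√0.8096 = 1.111; Δt_1 = 1.111 × 13.98 = 15.54 years.
Leg 2: 18.80 years is already measured at mission control.
Leg 3: γ = 1/√(1 − 0.8310²) = 1/√0.3094 = 1.798; Δt_3 = 1.798 × 38.11 = 68.51 years.
Total: 15.54 + 18.80 + 68.51 years.

Δt = 103 years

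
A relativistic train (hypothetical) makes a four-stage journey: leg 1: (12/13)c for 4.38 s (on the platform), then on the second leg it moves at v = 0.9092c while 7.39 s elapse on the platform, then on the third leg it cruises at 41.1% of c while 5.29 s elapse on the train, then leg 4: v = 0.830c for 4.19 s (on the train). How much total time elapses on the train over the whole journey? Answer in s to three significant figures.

τ = 14.2 s

Leg 1: γ = 1/√(1 − (12/13)²) = 13/5 = 2.600; τ_1 = 4.38/2.600 = 1.685 s.
Leg 2: γ = 1/√(1 − 0.9092²) = 1/√0.1734 = 2.402; τ_2 = 7.39/2.402 = 3.077 s.
Leg 3: 5.29 s is already measured on the train.
Leg 4: 4.19 s is already measured on the train.
Total: 1.685 + 3.077 + 5.290 + 4.190 s.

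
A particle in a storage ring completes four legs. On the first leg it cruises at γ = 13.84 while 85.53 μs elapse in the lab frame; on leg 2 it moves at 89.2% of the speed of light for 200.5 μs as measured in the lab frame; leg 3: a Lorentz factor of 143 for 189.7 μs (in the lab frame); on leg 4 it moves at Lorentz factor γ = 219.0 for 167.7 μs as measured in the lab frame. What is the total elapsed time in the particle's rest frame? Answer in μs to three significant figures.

τ = 98.9 μs

Leg 1: γ = 13.84; τ_1 = 85.53/13.84 = 6.180 μs.
Leg 2: β = 0.892; γ = 1/√(1 − 0.892²) = 1/√0.2043 = 2.212; τ_2 = 200.5/2.212 = 90.63 μs.
Leg 3: γ = 143; τ_3 = 189.7/143.0 = 1.327 μs.
Leg 4: γ = 219.0; τ_4 = 167.7/219.0 = 0.7658 μs.
Total: 6.180 + 90.63 + 1.327 + 0.7658 μs.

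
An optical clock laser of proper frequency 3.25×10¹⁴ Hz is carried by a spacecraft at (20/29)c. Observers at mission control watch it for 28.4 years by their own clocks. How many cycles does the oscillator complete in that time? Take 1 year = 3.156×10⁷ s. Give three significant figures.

N = 2.11×10²³

γ = 1/√(1 − (20/29)²) = 29/21 ≈ 1.381
During 28.4 years of lab time, the oscillator's proper time advances by τ = Δt/γ = 28.4/1.381 = 20.57 years = 6.490×10⁸ s.
N = f × τ = 3.25×10¹⁴ × 6.490×10⁸ = 2.109×10²³.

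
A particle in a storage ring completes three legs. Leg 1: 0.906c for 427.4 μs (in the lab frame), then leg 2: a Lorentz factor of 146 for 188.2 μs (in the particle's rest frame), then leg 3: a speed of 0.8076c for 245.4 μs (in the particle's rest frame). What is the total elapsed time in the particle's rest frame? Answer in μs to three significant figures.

Leg 1: γ = 1/√(1 − 0.906²) = 1/√0.1792 = 2.363; τ_1 = 427.4/2.363 = 180.9 μs.
Leg 2: 188.2 μs is already measured in the particle's rest frame.
Leg 3: 245.4 μs is already measured in the particle's rest frame.
Total: 180.9 + 188.2 + 245.4 μs.

τ = 615 μs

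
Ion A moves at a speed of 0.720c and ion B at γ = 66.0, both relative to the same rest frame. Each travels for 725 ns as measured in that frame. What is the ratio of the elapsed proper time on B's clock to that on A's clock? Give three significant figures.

τ_B/τ_A = 0.0218

A: γ = 1/√(1 − 0.720²) = 1/√0.4816 = 1.441. B: γ = 66.0.
τ_A/τ_B = γ_B/γ_A = 66.00/1.441 = 45.80, so τ_B/τ_A = 0.02183.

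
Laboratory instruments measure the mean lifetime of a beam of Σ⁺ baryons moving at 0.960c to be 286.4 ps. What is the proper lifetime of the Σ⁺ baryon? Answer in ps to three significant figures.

τ₀ = 80.2 ps

γ = 1/√(1 − 0.960²) = 25/7 ≈ 3.571
The lab-frame lifetime is the dilated interval; the proper lifetime is τ₀ = Δt/γ = 286.4/3.571 ps.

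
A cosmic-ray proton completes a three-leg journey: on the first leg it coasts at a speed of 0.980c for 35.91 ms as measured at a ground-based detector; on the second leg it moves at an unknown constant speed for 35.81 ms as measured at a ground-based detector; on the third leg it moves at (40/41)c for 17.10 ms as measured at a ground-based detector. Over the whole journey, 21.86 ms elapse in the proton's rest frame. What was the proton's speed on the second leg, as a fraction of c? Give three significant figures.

β = 0.952

Leg 1: γ = 1/√(1 − 0.980²) = 1/√0.03960 = 5.025; τ_1 = 35.91/5.025 = 7.146 ms.
Leg 2: speed unknown; τ_2 = 35.81/γ_2.
Leg 3: γ = 1/√(1 − (40/41)²) = 41/9 ≈ 4.556; τ_3 = 17.10/4.556 = 3.754 ms.
Total proper time: 7.146 + τ_2 + 3.754 = 21.86, so τ_2 = 21.86 − 10.90 = 10.96 ms.
γ_2 = 35.81/10.96 = 3.267; β = √(1 − 1/γ²) = √0.9063.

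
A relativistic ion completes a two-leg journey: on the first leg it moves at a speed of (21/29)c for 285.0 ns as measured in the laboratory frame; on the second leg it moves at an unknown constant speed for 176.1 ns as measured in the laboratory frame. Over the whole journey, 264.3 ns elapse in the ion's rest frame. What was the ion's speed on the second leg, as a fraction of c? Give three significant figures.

β = 0.923

Leg 1: γ = 1/√(1 − (21/29)²) = 29/20 = 1.450; τ_1 = 285.0/1.450 = 196.6 ns.
Leg 2: speed unknown; τ_2 = 176.1/γ_2.
Total proper time: 196.6 + τ_2 = 264.3, so τ_2 = 264.3 − 196.6 = 67.75 ns.
γ_2 = 176.1/67.75 = 2.599; β = √(1 − 1/γ²) = √0.8520.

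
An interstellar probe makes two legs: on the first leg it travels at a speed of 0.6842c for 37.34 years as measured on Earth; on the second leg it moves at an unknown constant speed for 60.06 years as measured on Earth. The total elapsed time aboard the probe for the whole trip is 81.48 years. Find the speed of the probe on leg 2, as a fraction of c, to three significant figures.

Leg 1: γ = 1/√(1 − 0.6842²) = 1/√0.5319 = 1.371; τ_1 = 37.34/1.371 = 27.23 years.
Leg 2: speed unknown; τ_2 = 60.06/γ_2.
Total proper time: 27.23 + τ_2 = 81.48, so τ_2 = 81.48 − 27.23 = 54.25 years.
γ_2 = 60.06/54.25 = 1.107; β = √(1 − 1/γ²) = √0.1842.

β = 0.429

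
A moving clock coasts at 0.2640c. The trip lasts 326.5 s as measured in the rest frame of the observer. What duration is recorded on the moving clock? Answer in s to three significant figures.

γ = 1/√(1 − 0.2640²) = 1/√0.9303 = 1.037
The interval measured in the rest frame of the observer is the dilated one; the clock on the moving clock measures the proper time τ = Δt/γ = 326.5/1.037 s.

τ = 315 s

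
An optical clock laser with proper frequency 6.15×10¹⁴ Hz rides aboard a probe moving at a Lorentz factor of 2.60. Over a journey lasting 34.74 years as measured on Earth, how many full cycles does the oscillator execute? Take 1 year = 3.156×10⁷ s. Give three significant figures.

N = 2.59×10²³

γ = 2.60
The oscillator's own cycle count is N = f × τ where τ is the proper time aboard the probe. τ = Δt/γ = 34.74/2.600 = 13.36 years = 4.217×10⁸ s.
N = 6.15×10¹⁴ × 4.217×10⁸ = 2.593×10²³.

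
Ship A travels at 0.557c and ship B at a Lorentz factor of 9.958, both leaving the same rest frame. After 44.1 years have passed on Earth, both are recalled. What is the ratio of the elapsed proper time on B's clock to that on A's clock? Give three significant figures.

τ_B/τ_A = 0.121

A: γ = 1/√(1 − 0.557²) = 1/√0.6898 = 1.204. B: γ = 9.958.
τ_A/τ_B = γ_B/γ_A = 9.958/1.204 = 8.270, so τ_B/τ_A = 0.1209.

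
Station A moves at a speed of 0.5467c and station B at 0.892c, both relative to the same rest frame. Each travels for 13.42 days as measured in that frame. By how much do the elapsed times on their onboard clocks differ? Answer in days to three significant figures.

A: γ = 1/√(1 − 0.5467²) = 1/√0.7011 = 1.194; τ_A = 13.42/1.194 = 11.24 days.
B: γ = 1/√(1 − 0.892²) = 1/√0.2043 = 2.212; τ_B = 13.42/2.212 = 6.066 days.

|τ_A − τ_B| = 5.17 days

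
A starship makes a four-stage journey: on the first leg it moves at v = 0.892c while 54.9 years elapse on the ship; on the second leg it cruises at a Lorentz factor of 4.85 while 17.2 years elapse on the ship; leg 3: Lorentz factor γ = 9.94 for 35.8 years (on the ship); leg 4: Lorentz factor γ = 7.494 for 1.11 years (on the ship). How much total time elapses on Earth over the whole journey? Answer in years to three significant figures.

Δt = 569 years

Leg 1: γ = 1/√(1 − 0.892²) = 1/√0.2043 = 2.212; Δt_1 = 2.212 × 54.9 = 121.5 years.
Leg 2: γ = 4.85; Δt_2 = 4.850 × 17.2 = 83.42 years.
Leg 3: γ = 9.94; Δt_3 = 9.940 × 35.8 = 355.9 years.
Leg 4: γ = 7.494; Δt_4 = 7.494 × 1.11 = 8.318 years.
Total: 121.5 + 83.42 + 355.9 + 8.318 years.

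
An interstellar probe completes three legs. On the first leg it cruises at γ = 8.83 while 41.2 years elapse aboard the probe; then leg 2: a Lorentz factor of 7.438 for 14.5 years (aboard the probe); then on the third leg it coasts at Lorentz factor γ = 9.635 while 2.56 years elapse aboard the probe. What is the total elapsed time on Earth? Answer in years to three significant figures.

Δt = 496 years

Leg 1: γ = 8.83; Δt_1 = 8.830 × 41.2 = 363.8 years.
Leg 2: γ = 7.438; Δt_2 = 7.438 × 14.5 = 107.9 years.
Leg 3: γ = 9.635; Δt_3 = 9.635 × 2.56 = 24.67 years.
Total: 363.8 + 107.9 + 24.67 years.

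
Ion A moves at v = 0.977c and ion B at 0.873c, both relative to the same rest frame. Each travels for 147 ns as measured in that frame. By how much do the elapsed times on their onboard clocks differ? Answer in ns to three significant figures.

A: γ = 1/√(1 − 0.977²) = 1/√0.04547 = 4.690; τ_A = 147/4.690 = 31.35 ns.
B: γ = 1/√(1 − 0.873²) = 1/√0.2379 = 2.050; τ_B = 147/2.050 = 71.69 ns.

|τ_A − τ_B| = 40.3 ns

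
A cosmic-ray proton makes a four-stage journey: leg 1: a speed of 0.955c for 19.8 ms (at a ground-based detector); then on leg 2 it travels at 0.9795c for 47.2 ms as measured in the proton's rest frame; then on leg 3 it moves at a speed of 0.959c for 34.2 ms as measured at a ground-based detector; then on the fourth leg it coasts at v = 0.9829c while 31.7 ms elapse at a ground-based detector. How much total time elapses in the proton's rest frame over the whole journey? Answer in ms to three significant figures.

τ = 68.6 ms

Leg 1: γ = 1/√(1 − 0.955²) = 1/√0.08798 = 3.371; τ_1 = 19.8/3.371 = 5.873 ms.
Leg 2: 47.2 ms is already measured in the proton's rest frame.
Leg 3: γ = 1/√(1 − 0.959²) = 1/√0.08032 = 3.529; τ_3 = 34.2/3.529 = 9.692 ms.
Leg 4: γ = 1/√(1 − 0.9829²) = 1/√0.03391 = 5.431; τ_4 = 31.7/5.431 = 5.837 ms.
Total: 5.873 + 47.20 + 9.692 + 5.837 ms.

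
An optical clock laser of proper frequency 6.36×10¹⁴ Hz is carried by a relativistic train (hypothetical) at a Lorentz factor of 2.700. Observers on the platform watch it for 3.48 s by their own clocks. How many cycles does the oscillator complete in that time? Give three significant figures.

N = 8.20×10¹⁴

γ = 2.700
During 3.48 s of lab time, the oscillator's proper time advances by τ = Δt/γ = 3.48/2.700 = 1.289 s = 1.289×10⁰ s.
N = f × τ = 6.36×10¹⁴ × 1.289×10⁰ = 8.197×10¹⁴.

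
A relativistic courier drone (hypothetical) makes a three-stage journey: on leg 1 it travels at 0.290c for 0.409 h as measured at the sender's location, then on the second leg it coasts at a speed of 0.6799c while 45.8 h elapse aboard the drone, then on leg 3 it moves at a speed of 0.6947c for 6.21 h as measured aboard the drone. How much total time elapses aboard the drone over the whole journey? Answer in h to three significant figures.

τ = 52.4 h

Leg 1: γ = 1/√(1 − 0.290²) = 1/√0.9159 = 1.045; τ_1 = 0.409/1.045 = 0.3914 h.
Leg 2: 45.8 h is already measured aboard the drone.
Leg 3: 6.21 h is already measured aboard the drone.
Total: 0.3914 + 45.80 + 6.210 h.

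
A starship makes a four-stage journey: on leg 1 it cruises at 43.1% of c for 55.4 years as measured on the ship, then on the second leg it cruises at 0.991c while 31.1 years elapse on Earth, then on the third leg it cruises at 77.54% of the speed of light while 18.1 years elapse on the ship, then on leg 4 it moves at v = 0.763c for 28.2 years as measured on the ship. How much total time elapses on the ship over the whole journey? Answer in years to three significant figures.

Leg 1: 55.4 years is already measured on the ship.
Leg 2: γ = 1/√(1 − 0.991²) = 1/√0.01792 = 7.470; τ_2 = 31.1/7.470 = 4.163 years.
Leg 3: 18.1 years is already measured on the ship.
Leg 4: 28.2 years is already measured on the ship.
Total: 55.40 + 4.163 + 18.10 + 28.20 years.

τ = 106 years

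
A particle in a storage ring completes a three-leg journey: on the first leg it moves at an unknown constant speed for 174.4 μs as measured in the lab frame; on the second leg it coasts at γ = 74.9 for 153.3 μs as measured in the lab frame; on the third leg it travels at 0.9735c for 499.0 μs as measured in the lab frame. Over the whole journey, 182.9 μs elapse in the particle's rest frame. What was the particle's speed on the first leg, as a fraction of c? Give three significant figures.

Leg 1: speed unknown; τ_1 = 174.4/γ_1.
Leg 2: γ = 74.9; τ_2 = 153.3/74.90 = 2.047 μs.
Leg 3: γ = 1/√(1 − 0.9735²) = 1/√0.05230 = 4.373; τ_3 = 499.0/4.373 = 114.1 μs.
Total proper time: τ_1 + 2.047 + 114.1 = 182.9, so τ_1 = 182.9 − 116.2 = 66.74 μs.
γ_1 = 174.4/66.74 = 2.613; β = √(1 − 1/γ²) = √0.8536.

β = 0.924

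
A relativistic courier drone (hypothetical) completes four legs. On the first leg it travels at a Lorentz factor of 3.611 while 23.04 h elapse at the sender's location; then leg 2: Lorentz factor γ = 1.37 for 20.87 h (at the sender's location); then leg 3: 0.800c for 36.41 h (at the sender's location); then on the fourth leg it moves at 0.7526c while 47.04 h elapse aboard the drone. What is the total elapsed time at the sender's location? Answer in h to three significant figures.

Leg 1: 23.04 h is already measured at the sender's location.
Leg 2: 20.87 h is already measured at the sender's location.
Leg 3: 36.41 h is already measured at the sender's location.
Leg 4: γ = 1/√(1 − 0.7526²) = 1/√0.4336 = 1.519; Δt_4 = 1.519 × 47.04 = 71.44 h.
Total: 23.04 + 20.87 + 36.41 + 71.44 h.

Δt = 152 h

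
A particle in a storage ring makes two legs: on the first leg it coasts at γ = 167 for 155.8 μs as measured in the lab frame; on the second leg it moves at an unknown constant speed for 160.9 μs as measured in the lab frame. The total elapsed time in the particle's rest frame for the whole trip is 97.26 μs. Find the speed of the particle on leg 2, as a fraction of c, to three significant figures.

Leg 1: γ = 167; τ_1 = 155.8/167.0 = 0.9329 μs.
Leg 2: speed unknown; τ_2 = 160.9/γ_2.
Total proper time: 0.9329 + τ_2 = 97.26, so τ_2 = 97.26 − 0.9329 = 96.33 μs.
γ_2 = 160.9/96.33 = 1.670; β = √(1 − 1/γ²) = √0.6416.

β = 0.801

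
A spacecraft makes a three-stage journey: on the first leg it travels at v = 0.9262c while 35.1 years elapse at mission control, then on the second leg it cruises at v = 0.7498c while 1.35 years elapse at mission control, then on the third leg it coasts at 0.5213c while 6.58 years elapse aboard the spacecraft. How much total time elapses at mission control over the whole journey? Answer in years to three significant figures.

Leg 1: 35.1 years is already measured at mission control.
Leg 2: 1.35 years is already measured at mission control.
Leg 3: γ = 1/√(1 − 0.5213²) = 1/√0.7282 = 1.172; Δt_3 = 1.172 × 6.58 = 7.711 years.
Total: 35.10 + 1.350 + 7.711 years.

Δt = 44.2 years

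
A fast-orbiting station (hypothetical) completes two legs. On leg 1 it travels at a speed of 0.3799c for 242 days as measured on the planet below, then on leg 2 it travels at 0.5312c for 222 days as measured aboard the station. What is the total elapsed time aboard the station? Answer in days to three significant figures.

Leg 1: γ = 1/√(1 − 0.3799²) = 1/√0.8557 = 1.081; τ_1 = 242/1.081 = 223.9 days.
Leg 2: 222 days is already measured aboard the station.
Total: 223.9 + 222.0 days.

τ = 446 days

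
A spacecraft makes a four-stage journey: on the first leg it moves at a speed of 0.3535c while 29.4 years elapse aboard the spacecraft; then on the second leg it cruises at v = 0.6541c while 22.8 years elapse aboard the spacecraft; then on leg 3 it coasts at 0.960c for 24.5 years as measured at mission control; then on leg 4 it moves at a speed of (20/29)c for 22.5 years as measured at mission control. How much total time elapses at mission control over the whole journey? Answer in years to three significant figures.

Δt = 109 years

Leg 1: γ = 1/√(1 − 0.3535²) = 1/√0.8750 = 1.069; Δt_1 = 1.069 × 29.4 = 31.43 years.
Leg 2: γ = 1/√(1 − 0.6541²) = 1/√0.5722 = 1.322; Δt_2 = 1.322 × 22.8 = 30.14 years.
Leg 3: 24.5 years is already measured at mission control.
Leg 4: 22.5 years is already measured at mission control.
Total: 31.43 + 30.14 + 24.50 + 22.50 years.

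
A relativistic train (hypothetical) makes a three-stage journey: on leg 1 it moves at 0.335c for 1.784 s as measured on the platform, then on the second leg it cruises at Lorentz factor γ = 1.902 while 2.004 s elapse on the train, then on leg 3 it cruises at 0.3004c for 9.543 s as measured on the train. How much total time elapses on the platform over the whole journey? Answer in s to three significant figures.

Leg 1: 1.784 s is already measured on the platform.
Leg 2: γ = 1.902; Δt_2 = 1.902 × 2.004 = 3.812 s.
Leg 3: γ = 1/√(1 − 0.3004²) = 1/√0.9098 = 1.048; Δt_3 = 1.048 × 9.543 = 10.01 s.
Total: 1.784 + 3.812 + 10.01 s.

Δt = 15.6 s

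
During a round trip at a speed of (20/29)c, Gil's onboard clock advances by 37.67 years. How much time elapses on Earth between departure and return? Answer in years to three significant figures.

γ = 1/√(1 − (20/29)²) = 29/21 ≈ 1.381
Earth-frame duration is the dilated interval: Δt = γτ = 1.381 × 37.67 years.

Δt = 52.0 years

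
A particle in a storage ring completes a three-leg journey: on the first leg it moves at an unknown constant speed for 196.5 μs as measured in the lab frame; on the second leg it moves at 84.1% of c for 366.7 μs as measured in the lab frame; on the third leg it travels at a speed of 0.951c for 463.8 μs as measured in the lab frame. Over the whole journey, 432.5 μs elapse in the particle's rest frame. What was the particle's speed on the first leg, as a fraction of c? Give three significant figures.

Leg 1: speed unknown; τ_1 = 196.5/γ_1.
Leg 2: β = 0.841; γ = 1/√(1 − 0.841²) = 1/√0.2927 = 1.848; τ_2 = 366.7/1.848 = 198.4 μs.
Leg 3: γ = 1/√(1 − 0.951²) = 1/√0.09560 = 3.234; τ_3 = 463.8/3.234 = 143.4 μs.
Total proper time: τ_1 + 198.4 + 143.4 = 432.5, so τ_1 = 432.5 − 341.8 = 90.70 μs.
γ_1 = 196.5/90.70 = 2.166; β = √(1 − 1/γ²) = √0.7869.

β = 0.887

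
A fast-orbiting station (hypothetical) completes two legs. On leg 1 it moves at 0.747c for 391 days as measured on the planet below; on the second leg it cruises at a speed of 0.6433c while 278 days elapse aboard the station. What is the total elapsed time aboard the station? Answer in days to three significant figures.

τ = 538 days

Leg 1: γ = 1/√(1 − 0.747²) = 1/√0.4420 = 1.504; τ_1 = 391/1.504 = 259.9 days.
Leg 2: 278 days is already measured aboard the station.
Total: 259.9 + 278.0 days.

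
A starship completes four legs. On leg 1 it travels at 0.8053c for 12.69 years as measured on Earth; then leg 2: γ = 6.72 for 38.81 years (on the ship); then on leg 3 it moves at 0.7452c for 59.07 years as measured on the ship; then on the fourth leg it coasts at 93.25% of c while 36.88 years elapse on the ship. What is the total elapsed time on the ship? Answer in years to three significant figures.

Leg 1: γ = 1/√(1 − 0.8053²) = 1/√0.3515 = 1.687; τ_1 = 12.69/1.687 = 7.523 years.
Leg 2: 38.81 years is already measured on the ship.
Leg 3: 59.07 years is already measured on the ship.
Leg 4: 36.88 years is already measured on the ship.
Total: 7.523 + 38.81 + 59.07 + 36.88 years.

τ = 142 years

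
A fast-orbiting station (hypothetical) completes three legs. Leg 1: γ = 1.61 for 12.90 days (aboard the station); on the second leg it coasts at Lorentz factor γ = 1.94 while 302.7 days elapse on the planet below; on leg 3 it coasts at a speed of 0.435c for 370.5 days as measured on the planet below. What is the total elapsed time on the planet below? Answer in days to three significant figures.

Leg 1: γ = 1.61; Δt_1 = 1.610 × 12.90 = 20.77 days.
Leg 2: 302.7 days is already measured on the planet below.
Leg 3: 370.5 days is already measured on the planet below.
Total: 20.77 + 302.7 + 370.5 days.

Δt = 694 days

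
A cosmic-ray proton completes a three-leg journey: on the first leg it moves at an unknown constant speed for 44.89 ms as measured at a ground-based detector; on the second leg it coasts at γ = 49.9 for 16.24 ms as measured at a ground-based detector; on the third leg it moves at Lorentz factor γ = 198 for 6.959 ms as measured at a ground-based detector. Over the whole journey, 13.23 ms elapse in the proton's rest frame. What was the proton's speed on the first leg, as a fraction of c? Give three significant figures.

β = 0.958

Leg 1: speed unknown; τ_1 = 44.89/γ_1.
Leg 2: γ = 49.9; τ_2 = 16.24/49.90 = 0.3255 ms.
Leg 3: γ = 198; τ_3 = 6.959/198.0 = 0.03515 ms.
Total proper time: τ_1 + 0.3255 + 0.03515 = 13.23, so τ_1 = 13.23 − 0.3606 = 12.87 ms.
γ_1 = 44.89/12.87 = 3.488; β = √(1 − 1/γ²) = √0.9178.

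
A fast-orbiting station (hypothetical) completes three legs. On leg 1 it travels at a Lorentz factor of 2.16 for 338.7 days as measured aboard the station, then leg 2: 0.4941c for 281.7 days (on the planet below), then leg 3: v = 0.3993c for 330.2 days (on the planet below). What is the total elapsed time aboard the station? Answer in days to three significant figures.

τ = 886 days

Leg 1: 338.7 days is already measured aboard the station.
Leg 2: γ = 1/√(1 − 0.4941²) = 1/√0.7559 = 1.150; τ_2 = 281.7/1.150 = 244.9 days.
Leg 3: γ = 1/√(1 − 0.3993²) = 1/√0.8406 = 1.091; τ_3 = 330.2/1.091 = 302.7 days.
Total: 338.7 + 244.9 + 302.7 days.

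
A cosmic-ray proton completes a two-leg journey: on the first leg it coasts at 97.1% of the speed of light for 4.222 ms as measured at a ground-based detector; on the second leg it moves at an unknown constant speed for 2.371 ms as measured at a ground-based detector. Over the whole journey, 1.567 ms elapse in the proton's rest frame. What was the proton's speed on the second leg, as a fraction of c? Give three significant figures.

Leg 1: β = 0.971; γ = 1/√(1 − 0.971²) = 1/√0.05716 = 4.183; τ_1 = 4.222/4.183 = 1.009 ms.
Leg 2: speed unknown; τ_2 = 2.371/γ_2.
Total proper time: 1.009 + τ_2 = 1.567, so τ_2 = 1.567 − 1.009 = 0.5576 ms.
γ_2 = 2.371/0.5576 = 4.252; β = √(1 − 1/γ²) = √0.9447.

β = 0.972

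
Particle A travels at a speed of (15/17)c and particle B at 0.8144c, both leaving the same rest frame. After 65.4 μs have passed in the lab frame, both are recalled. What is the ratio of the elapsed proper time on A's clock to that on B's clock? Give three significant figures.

A: γ = 1/√(1 − (15/17)²) = 17/8 = 2.125. B: γ = 1/√(1 − 0.8144²) = 1/√0.3368 = 1.723.
τ_A/τ_B = γ_B/γ_A = 1.723/2.125 = 0.8109, so τ_A/τ_B = 0.8109.

τ_A/τ_B = 0.811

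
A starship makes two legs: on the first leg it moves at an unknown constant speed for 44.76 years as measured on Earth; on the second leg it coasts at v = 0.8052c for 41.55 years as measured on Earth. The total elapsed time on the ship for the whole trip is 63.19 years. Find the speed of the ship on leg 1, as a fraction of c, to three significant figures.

Leg 1: speed unknown; τ_1 = 44.76/γ_1.
Leg 2: γ = 1/√(1 − 0.8052²) = 1/√0.3517 = 1.686; τ_2 = 41.55/1.686 = 24.64 years.
Total proper time: τ_1 + 24.64 = 63.19, so τ_1 = 63.19 − 24.64 = 38.55 years.
γ_1 = 44.76/38.55 = 1.161; β = √(1 − 1/γ²) = √0.2582.

β = 0.508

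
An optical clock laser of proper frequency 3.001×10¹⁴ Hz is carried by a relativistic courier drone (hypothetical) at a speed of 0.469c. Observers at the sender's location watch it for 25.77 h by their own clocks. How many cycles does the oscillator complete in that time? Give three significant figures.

γ = 1/√(1 − 0.469²) = 1/√0.7800 = 1.132
During 25.77 h of lab time, the oscillator's proper time advances by τ = Δt/γ = 25.77/1.132 = 22.76 h = 8.194×10⁴ s.
N = f × τ = 3.001×10¹⁴ × 8.194×10⁴ = 2.459×10¹⁹.

N = 2.46×10¹⁹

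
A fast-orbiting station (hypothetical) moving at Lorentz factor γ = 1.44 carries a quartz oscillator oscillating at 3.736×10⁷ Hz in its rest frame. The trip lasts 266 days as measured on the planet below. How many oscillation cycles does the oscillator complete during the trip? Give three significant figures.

γ = 1.44
The oscillator's own cycle count is N = f × τ where τ is the proper time aboard the station. τ = Δt/γ = 266/1.440 = 184.7 days = 1.596×10⁷ s.
N = 3.736×10⁷ × 1.596×10⁷ = 5.963×10¹⁴.

N = 5.96×10¹⁴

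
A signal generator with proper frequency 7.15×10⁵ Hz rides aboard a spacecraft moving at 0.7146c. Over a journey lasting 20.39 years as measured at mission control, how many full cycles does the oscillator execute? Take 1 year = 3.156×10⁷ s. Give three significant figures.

N = 3.22×10¹⁴

γ = 1/√(1 − 0.7146²) = 1/√0.4893 = 1.430
The oscillator's own cycle count is N = f × τ where τ is the proper time aboard the spacecraft. τ = Δt/γ = 20.39/1.430 = 14.26 years = 4.502×10⁸ s.
N = 7.15×10⁵ × 4.502×10⁸ = 3.219×10¹⁴.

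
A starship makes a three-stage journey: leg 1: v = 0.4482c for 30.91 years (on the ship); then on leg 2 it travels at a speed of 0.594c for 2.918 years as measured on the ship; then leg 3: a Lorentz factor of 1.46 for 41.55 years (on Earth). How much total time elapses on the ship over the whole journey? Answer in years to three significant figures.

Leg 1: 30.91 years is already measured on the ship.
Leg 2: 2.918 years is already measured on the ship.
Leg 3: γ = 1.46; τ_3 = 41.55/1.460 = 28.46 years.
Total: 30.91 + 2.918 + 28.46 years.

τ = 62.3 years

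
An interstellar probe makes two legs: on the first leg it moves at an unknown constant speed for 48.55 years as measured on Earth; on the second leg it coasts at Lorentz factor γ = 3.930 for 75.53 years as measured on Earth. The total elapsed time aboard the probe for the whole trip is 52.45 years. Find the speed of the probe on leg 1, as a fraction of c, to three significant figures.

β = 0.729

Leg 1: speed unknown; τ_1 = 48.55/γ_1.
Leg 2: γ = 3.930; τ_2 = 75.53/3.930 = 19.22 years.
Total proper time: τ_1 + 19.22 = 52.45, so τ_1 = 52.45 − 19.22 = 33.23 years.
γ_1 = 48.55/33.23 = 1.461; β = √(1 − 1/γ²) = √0.5315.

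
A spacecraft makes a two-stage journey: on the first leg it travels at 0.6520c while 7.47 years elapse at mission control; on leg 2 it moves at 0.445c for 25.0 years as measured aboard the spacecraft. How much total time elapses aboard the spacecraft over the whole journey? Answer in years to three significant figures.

τ = 30.7 years

Leg 1: γ = 1/√(1 − 0.6520²) = 1/√0.5749 = 1.319; τ_1 = 7.47/1.319 = 5.664 years.
Leg 2: 25.0 years is already measured aboard the spacecraft.
Total: 5.664 + 25.00 years.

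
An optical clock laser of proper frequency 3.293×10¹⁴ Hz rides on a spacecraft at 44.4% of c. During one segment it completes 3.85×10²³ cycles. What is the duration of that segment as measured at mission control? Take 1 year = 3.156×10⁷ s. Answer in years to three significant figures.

β = 0.444; γ = 1/√(1 − 0.444²) = 1/√0.8029 = 1.116
Proper time for N cycles: τ = N/f = 3.85×10²³/(3.293×10¹⁴) = 1.169×10⁹ s = 37.05 years.
Lab-frame duration Δt = γτ = 1.116 × 37.05 = 41.34 years.

Δt = 41.3 years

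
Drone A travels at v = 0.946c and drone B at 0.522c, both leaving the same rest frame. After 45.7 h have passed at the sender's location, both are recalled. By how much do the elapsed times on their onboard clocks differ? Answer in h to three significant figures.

A: γ = 1/√(1 − 0.946²) = 1/√0.1051 = 3.085; τ_A = 45.7/3.085 = 14.81 h.
B: γ = 1/√(1 − 0.522²) = 1/√0.7275 = 1.172; τ_B = 45.7/1.172 = 38.98 h.

|τ_A − τ_B| = 24.2 h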